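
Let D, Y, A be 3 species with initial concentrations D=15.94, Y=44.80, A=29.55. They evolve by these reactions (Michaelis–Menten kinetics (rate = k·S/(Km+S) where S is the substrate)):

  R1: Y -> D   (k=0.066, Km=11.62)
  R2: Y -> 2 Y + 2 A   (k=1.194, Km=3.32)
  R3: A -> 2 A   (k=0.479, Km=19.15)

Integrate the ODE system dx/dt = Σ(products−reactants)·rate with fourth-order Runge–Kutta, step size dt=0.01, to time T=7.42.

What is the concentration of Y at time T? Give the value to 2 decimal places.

RK4 with dt=0.01: 742 steps to T=7.42. Trajectory (selected grid times):
t=0.00: D=15.94 Y=44.80 A=29.55
t=0.82: D=15.98 Y=45.67 A=31.62
t=1.65: D=16.03 Y=46.55 A=33.72
t=2.47: D=16.07 Y=47.42 A=35.80
t=3.30: D=16.11 Y=48.30 A=37.91
t=4.12: D=16.16 Y=49.18 A=40.01
t=4.95: D=16.20 Y=50.06 A=42.14
t=5.77: D=16.25 Y=50.94 A=44.25
t=6.60: D=16.29 Y=51.82 A=46.39
t=7.42: D=16.34 Y=52.70 A=48.51
Read off Y at T=7.42: 52.70

Y at T = 52.70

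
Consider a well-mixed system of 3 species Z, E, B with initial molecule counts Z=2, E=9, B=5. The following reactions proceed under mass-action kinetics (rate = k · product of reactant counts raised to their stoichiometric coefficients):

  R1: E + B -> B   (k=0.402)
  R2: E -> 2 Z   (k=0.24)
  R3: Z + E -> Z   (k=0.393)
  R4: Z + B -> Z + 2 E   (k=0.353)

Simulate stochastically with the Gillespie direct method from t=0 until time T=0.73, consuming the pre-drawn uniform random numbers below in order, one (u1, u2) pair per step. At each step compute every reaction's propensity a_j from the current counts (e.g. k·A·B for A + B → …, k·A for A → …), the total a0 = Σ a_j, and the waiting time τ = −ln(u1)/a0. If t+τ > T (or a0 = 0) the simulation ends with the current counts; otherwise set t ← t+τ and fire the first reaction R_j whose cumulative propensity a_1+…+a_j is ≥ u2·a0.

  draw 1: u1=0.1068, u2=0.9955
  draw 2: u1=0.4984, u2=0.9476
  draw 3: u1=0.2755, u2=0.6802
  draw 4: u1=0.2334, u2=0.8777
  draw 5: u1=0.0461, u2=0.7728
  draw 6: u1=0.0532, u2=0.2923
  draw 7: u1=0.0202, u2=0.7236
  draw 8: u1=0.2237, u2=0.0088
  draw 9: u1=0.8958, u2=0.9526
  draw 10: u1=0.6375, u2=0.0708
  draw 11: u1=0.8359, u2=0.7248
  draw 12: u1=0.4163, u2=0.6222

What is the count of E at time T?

E at T = 7

t=0.000: Z=2 E=9 B=5
Draw 1: a1=18.090, a2=2.160, a3=7.074, a4=3.530, a0=30.854; τ=−ln(0.1068)/30.854=0.072 → t=0.072; u2·a0=0.9955·30.854=30.715; a1+…+a3=27.324 < 30.715 ≤ a1+…+a4=30.854 → R4 fires; Z=2 E=11 B=4
Draw 2: a1=17.688, a2=2.640, a3=8.646, a4=2.824, a0=31.798; τ=−ln(0.4984)/31.798=0.022 → t=0.094; u2·a0=0.9476·31.798=30.132; a1+…+a3=28.974 < 30.132 ≤ a1+…+a4=31.798 → R4 fires; Z=2 E=13 B=3
Draw 3: a1=15.678, a2=3.120, a3=10.218, a4=2.118, a0=31.134; τ=−ln(0.2755)/31.134=0.041 → t=0.136; u2·a0=0.6802·31.134=21.177; a1+a2=18.798 < 21.177 ≤ a1+…+a3=29.016 → R3 fires; Z=2 E=12 B=3
Draw 4: a1=14.472, a2=2.880, a3=9.432, a4=2.118, a0=28.902; τ=−ln(0.2334)/28.902=0.050 → t=0.186; u2·a0=0.8777·28.902=25.367; a1+a2=17.352 < 25.367 ≤ a1+…+a3=26.784 → R3 fires; Z=2 E=11 B=3
Draw 5: a1=13.266, a2=2.640, a3=8.646, a4=2.118, a0=26.670; τ=−ln(0.0461)/26.670=0.115 → t=0.302; u2·a0=0.7728·26.670=20.611; a1+a2=15.906 < 20.611 ≤ a1+…+a3=24.552 → R3 fires; Z=2 E=10 B=3
Draw 6: a1=12.060, a2=2.400, a3=7.860, a4=2.118, a0=24.438; τ=−ln(0.0532)/24.438=0.120 → t=0.422; u2·a0=0.2923·24.438=7.143 ≤ a1=12.060 → R1 fires; Z=2 E=9 B=3
Draw 7: a1=10.854, a2=2.160, a3=7.074, a4=2.118, a0=22.206; τ=−ln(0.0202)/22.206=0.176 → t=0.597; u2·a0=0.7236·22.206=16.068; a1+a2=13.014 < 16.068 ≤ a1+…+a3=20.088 → R3 fires; Z=2 E=8 B=3
Draw 8: a1=9.648, a2=1.920, a3=6.288, a4=2.118, a0=19.974; τ=−ln(0.2237)/19.974=0.075 → t=0.672; u2·a0=0.0088·19.974=0.176 ≤ a1=9.648 → R1 fires; Z=2 E=7 B=3
Draw 9: a1=8.442, a2=1.680, a3=5.502, a4=2.118, a0=17.742; τ=−ln(0.8958)/17.742=0.006 → t=0.678; u2·a0=0.9526·17.742=16.901; a1+…+a3=15.624 < 16.901 ≤ a1+…+a4=17.742 → R4 fires; Z=2 E=9 B=2
Draw 10: a1=7.236, a2=2.160, a3=7.074, a4=1.412, a0=17.882; τ=−ln(0.6375)/17.882=0.025 → t=0.704; u2·a0=0.0708·17.882=1.266 ≤ a1=7.236 → R1 fires; Z=2 E=8 B=2
Draw 11: a1=6.432, a2=1.920, a3=6.288, a4=1.412, a0=16.052; τ=−ln(0.8359)/16.052=0.011 → t=0.715; u2·a0=0.7248·16.052=11.634; a1+a2=8.352 < 11.634 ≤ a1+…+a3=14.640 → R3 fires; Z=2 E=7 B=2
Draw 12: a1=5.628, a2=1.680, a3=5.502, a4=1.412, a0=14.222; τ=−ln(0.4163)/14.222=0.062 → t=0.776 > T=0.73: stop.
Read off E at T=0.73: 7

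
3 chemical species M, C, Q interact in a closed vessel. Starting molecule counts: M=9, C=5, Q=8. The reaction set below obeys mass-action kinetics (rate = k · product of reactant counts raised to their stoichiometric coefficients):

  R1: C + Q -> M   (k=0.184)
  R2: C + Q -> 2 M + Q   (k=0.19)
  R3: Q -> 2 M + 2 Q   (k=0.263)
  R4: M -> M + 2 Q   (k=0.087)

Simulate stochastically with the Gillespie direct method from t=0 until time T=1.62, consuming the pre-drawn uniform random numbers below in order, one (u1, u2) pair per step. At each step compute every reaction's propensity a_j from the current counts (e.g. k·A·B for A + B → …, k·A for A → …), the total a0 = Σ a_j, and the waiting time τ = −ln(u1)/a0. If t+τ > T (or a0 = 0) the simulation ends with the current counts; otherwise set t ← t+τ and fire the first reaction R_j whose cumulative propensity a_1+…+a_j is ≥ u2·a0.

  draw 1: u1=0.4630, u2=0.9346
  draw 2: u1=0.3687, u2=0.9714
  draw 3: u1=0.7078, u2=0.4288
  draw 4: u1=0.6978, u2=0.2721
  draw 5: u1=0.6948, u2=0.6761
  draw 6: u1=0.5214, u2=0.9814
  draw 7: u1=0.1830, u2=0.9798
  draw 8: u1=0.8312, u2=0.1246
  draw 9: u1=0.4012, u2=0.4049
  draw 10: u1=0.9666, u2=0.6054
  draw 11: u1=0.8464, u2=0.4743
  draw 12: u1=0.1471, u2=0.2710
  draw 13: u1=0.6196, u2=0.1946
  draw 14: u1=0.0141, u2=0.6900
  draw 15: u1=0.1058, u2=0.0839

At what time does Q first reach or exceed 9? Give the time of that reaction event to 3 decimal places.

Threshold first reached at t = 0.043

t=0.000: M=9 C=5 Q=8
Draw 1: a1=7.360, a2=7.600, a3=2.104, a4=0.783, a0=17.847; τ=−ln(0.4630)/17.847=0.043 → t=0.043; u2·a0=0.9346·17.847=16.680; a1+a2=14.960 < 16.680 ≤ a1+…+a3=17.064 → R3 fires; M=11 C=5 Q=9
Draw 2: a1=8.280, a2=8.550, a3=2.367, a4=0.957, a0=20.154; τ=−ln(0.3687)/20.154=0.050 → t=0.093; u2·a0=0.9714·20.154=19.578; a1+…+a3=19.197 < 19.578 ≤ a1+…+a4=20.154 → R4 fires; M=11 C=5 Q=11
Draw 3: a1=10.120, a2=10.450, a3=2.893, a4=0.957, a0=24.420; τ=−ln(0.7078)/24.420=0.014 → t=0.107; u2·a0=0.4288·24.420=10.471; a1=10.120 < 10.471 ≤ a1+a2=20.570 → R2 fires; M=13 C=4 Q=11
Draw 4: a1=8.096, a2=8.360, a3=2.893, a4=1.131, a0=20.480; τ=−ln(0.6978)/20.480=0.018 → t=0.124; u2·a0=0.2721·20.480=5.573 ≤ a1=8.096 → R1 fires; M=14 C=3 Q=10
Draw 5: a1=5.520, a2=5.700, a3=2.630, a4=1.218, a0=15.068; τ=−ln(0.6948)/15.068=0.024 → t=0.149; u2·a0=0.6761·15.068=10.187; a1=5.520 < 10.187 ≤ a1+a2=11.220 → R2 fires; M=16 C=2 Q=10
Draw 6: a1=3.680, a2=3.800, a3=2.630, a4=1.392, a0=11.502; τ=−ln(0.5214)/11.502=0.057 → t=0.205; u2·a0=0.9814·11.502=11.288; a1+…+a3=10.110 < 11.288 ≤ a1+…+a4=11.502 → R4 fires; M=16 C=2 Q=12
Draw 7: a1=4.416, a2=4.560, a3=3.156, a4=1.392, a0=13.524; τ=−ln(0.1830)/13.524=0.126 → t=0.331; u2·a0=0.9798·13.524=13.251; a1+…+a3=12.132 < 13.251 ≤ a1+…+a4=13.524 → R4 fires; M=16 C=2 Q=14
Draw 8: a1=5.152, a2=5.320, a3=3.682, a4=1.392, a0=15.546; τ=−ln(0.8312)/15.546=0.012 → t=0.343; u2·a0=0.1246·15.546=1.937 ≤ a1=5.152 → R1 fires; M=17 C=1 Q=13
Draw 9: a1=2.392, a2=2.470, a3=3.419, a4=1.479, a0=9.760; τ=−ln(0.4012)/9.760=0.094 → t=0.436; u2·a0=0.4049·9.760=3.952; a1=2.392 < 3.952 ≤ a1+a2=4.862 → R2 fires; M=19 C=0 Q=13
Draw 10: a1=0.000, a2=0.000, a3=3.419, a4=1.653, a0=5.072; τ=−ln(0.9666)/5.072=0.007 → t=0.443; u2·a0=0.6054·5.072=3.071; a1+a2=0.000 < 3.071 ≤ a1+…+a3=3.419 → R3 fires; M=21 C=0 Q=14
Draw 11: a1=0.000, a2=0.000, a3=3.682, a4=1.827, a0=5.509; τ=−ln(0.8464)/5.509=0.030 → t=0.473; u2·a0=0.4743·5.509=2.613; a1+a2=0.000 < 2.613 ≤ a1+…+a3=3.682 → R3 fires; M=23 C=0 Q=15
Draw 12: a1=0.000, a2=0.000, a3=3.945, a4=2.001, a0=5.946; τ=−ln(0.1471)/5.946=0.322 → t=0.796; u2·a0=0.2710·5.946=1.611; a1+a2=0.000 < 1.611 ≤ a1+…+a3=3.945 → R3 fires; M=25 C=0 Q=16
Draw 13: a1=0.000, a2=0.000, a3=4.208, a4=2.175, a0=6.383; τ=−ln(0.6196)/6.383=0.075 → t=0.871; u2·a0=0.1946·6.383=1.242; a1+a2=0.000 < 1.242 ≤ a1+…+a3=4.208 → R3 fires; M=27 C=0 Q=17
Draw 14: a1=0.000, a2=0.000, a3=4.471, a4=2.349, a0=6.820; τ=−ln(0.0141)/6.820=0.625 → t=1.495; u2·a0=0.6900·6.820=4.706; a1+…+a3=4.471 < 4.706 ≤ a1+…+a4=6.820 → R4 fires; M=27 C=0 Q=19
Draw 15: a1=0.000, a2=0.000, a3=4.997, a4=2.349, a0=7.346; τ=−ln(0.1058)/7.346=0.306 → t=1.801 > T=1.62: stop.
Q first becomes ≥ 9 when it reaches 9 at the event at t=0.043.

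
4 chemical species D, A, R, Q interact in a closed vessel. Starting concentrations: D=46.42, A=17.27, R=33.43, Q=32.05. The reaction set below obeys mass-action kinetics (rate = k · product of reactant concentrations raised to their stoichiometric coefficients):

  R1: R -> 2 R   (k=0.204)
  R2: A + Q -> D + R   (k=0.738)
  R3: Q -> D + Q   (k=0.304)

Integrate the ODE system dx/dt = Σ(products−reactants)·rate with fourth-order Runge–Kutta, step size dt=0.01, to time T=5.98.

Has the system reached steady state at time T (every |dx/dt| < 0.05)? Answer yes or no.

Steady state at T: no

RK4 with dt=0.01: 598 steps to T=5.98. Trajectory (selected grid times):
t=0.00: D=46.42 A=17.27 R=33.43 Q=32.05
t=0.66: D=66.97 A=0.01 R=57.76 Q=14.79
t=1.33: D=69.98 A=0.00 R=66.23 Q=14.78
t=1.99: D=72.95 A=0.00 R=75.77 Q=14.78
t=2.66: D=75.96 A=0.00 R=86.87 Q=14.78
t=3.32: D=78.93 A=0.00 R=99.39 Q=14.78
t=3.99: D=81.94 A=0.00 R=113.95 Q=14.78
t=4.65: D=84.90 A=0.00 R=130.37 Q=14.78
t=5.32: D=87.91 A=0.00 R=149.46 Q=14.78
t=5.98: D=90.88 A=0.00 R=171.00 Q=14.78
Rates at T: R1=34.8846, R2=0.0000, R3=4.4931
dx/dt at T (Σ net stoichiometry × rate): D=+4.4931, A=-0.0000, R=+34.8846, Q=-0.0000
Largest |dx/dt| is |+34.8846| (R) ≥ 0.05 → not steady.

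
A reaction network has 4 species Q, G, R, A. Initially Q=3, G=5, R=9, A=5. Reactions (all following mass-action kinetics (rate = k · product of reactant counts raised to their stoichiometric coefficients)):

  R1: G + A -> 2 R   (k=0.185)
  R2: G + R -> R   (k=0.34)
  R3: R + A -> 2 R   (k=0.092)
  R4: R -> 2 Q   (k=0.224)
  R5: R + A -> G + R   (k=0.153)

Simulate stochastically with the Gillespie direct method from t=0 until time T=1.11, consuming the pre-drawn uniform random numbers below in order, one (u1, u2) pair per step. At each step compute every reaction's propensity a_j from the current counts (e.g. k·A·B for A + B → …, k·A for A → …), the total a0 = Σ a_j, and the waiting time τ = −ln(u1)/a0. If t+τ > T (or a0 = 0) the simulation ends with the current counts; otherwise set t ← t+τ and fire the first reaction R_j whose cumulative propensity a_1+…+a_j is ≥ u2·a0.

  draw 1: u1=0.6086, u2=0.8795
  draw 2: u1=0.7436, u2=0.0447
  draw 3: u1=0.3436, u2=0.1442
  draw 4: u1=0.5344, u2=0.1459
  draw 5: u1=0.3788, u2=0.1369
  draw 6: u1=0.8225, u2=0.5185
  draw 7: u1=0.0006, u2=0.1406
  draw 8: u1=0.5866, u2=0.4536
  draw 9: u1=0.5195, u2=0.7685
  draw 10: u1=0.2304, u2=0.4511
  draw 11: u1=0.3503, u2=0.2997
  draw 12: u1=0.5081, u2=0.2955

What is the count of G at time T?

t=0.000: Q=3 G=5 R=9 A=5
Draw 1: a1=4.625, a2=15.300, a3=4.140, a4=2.016, a5=6.885, a0=32.966; τ=−ln(0.6086)/32.966=0.015 → t=0.015; u2·a0=0.8795·32.966=28.994; a1+…+a4=26.081 < 28.994 ≤ a1+…+a5=32.966 → R5 fires; Q=3 G=6 R=9 A=4
Draw 2: a1=4.440, a2=18.360, a3=3.312, a4=2.016, a5=5.508, a0=33.636; τ=−ln(0.7436)/33.636=0.009 → t=0.024; u2·a0=0.0447·33.636=1.504 ≤ a1=4.440 → R1 fires; Q=3 G=5 R=11 A=3
Draw 3: a1=2.775, a2=18.700, a3=3.036, a4=2.464, a5=5.049, a0=32.024; τ=−ln(0.3436)/32.024=0.033 → t=0.057; u2·a0=0.1442·32.024=4.618; a1=2.775 < 4.618 ≤ a1+a2=21.475 → R2 fires; Q=3 G=4 R=11 A=3
Draw 4: a1=2.220, a2=14.960, a3=3.036, a4=2.464, a5=5.049, a0=27.729; τ=−ln(0.5344)/27.729=0.023 → t=0.080; u2·a0=0.1459·27.729=4.046; a1=2.220 < 4.046 ≤ a1+a2=17.180 → R2 fires; Q=3 G=3 R=11 A=3
Draw 5: a1=1.665, a2=11.220, a3=3.036, a4=2.464, a5=5.049, a0=23.434; τ=−ln(0.3788)/23.434=0.041 → t=0.121; u2·a0=0.1369·23.434=3.208; a1=1.665 < 3.208 ≤ a1+a2=12.885 → R2 fires; Q=3 G=2 R=11 A=3
Draw 6: a1=1.110, a2=7.480, a3=3.036, a4=2.464, a5=5.049, a0=19.139; τ=−ln(0.8225)/19.139=0.010 → t=0.131; u2·a0=0.5185·19.139=9.924; a1+a2=8.590 < 9.924 ≤ a1+…+a3=11.626 → R3 fires; Q=3 G=2 R=12 A=2
Draw 7: a1=0.740, a2=8.160, a3=2.208, a4=2.688, a5=3.672, a0=17.468; τ=−ln(0.0006)/17.468=0.425 → t=0.556; u2·a0=0.1406·17.468=2.456; a1=0.740 < 2.456 ≤ a1+a2=8.900 → R2 fires; Q=3 G=1 R=12 A=2
Draw 8: a1=0.370, a2=4.080, a3=2.208, a4=2.688, a5=3.672, a0=13.018; τ=−ln(0.5866)/13.018=0.041 → t=0.597; u2·a0=0.4536·13.018=5.905; a1+a2=4.450 < 5.905 ≤ a1+…+a3=6.658 → R3 fires; Q=3 G=1 R=13 A=1
Draw 9: a1=0.185, a2=4.420, a3=1.196, a4=2.912, a5=1.989, a0=10.702; τ=−ln(0.5195)/10.702=0.061 → t=0.658; u2·a0=0.7685·10.702=8.224; a1+…+a3=5.801 < 8.224 ≤ a1+…+a4=8.713 → R4 fires; Q=5 G=1 R=12 A=1
Draw 10: a1=0.185, a2=4.080, a3=1.104, a4=2.688, a5=1.836, a0=9.893; τ=−ln(0.2304)/9.893=0.148 → t=0.807; u2·a0=0.4511·9.893=4.463; a1+a2=4.265 < 4.463 ≤ a1+…+a3=5.369 → R3 fires; Q=5 G=1 R=13 A=0
Draw 11: a1=0.000, a2=4.420, a3=0.000, a4=2.912, a5=0.000, a0=7.332; τ=−ln(0.3503)/7.332=0.143 → t=0.950; u2·a0=0.2997·7.332=2.197; a1=0.000 < 2.197 ≤ a1+a2=4.420 → R2 fires; Q=5 G=0 R=13 A=0
Draw 12: a1=0.000, a2=0.000, a3=0.000, a4=2.912, a5=0.000, a0=2.912; τ=−ln(0.5081)/2.912=0.233 → t=1.182 > T=1.11: stop.
Read off G at T=1.11: 0

G at T = 0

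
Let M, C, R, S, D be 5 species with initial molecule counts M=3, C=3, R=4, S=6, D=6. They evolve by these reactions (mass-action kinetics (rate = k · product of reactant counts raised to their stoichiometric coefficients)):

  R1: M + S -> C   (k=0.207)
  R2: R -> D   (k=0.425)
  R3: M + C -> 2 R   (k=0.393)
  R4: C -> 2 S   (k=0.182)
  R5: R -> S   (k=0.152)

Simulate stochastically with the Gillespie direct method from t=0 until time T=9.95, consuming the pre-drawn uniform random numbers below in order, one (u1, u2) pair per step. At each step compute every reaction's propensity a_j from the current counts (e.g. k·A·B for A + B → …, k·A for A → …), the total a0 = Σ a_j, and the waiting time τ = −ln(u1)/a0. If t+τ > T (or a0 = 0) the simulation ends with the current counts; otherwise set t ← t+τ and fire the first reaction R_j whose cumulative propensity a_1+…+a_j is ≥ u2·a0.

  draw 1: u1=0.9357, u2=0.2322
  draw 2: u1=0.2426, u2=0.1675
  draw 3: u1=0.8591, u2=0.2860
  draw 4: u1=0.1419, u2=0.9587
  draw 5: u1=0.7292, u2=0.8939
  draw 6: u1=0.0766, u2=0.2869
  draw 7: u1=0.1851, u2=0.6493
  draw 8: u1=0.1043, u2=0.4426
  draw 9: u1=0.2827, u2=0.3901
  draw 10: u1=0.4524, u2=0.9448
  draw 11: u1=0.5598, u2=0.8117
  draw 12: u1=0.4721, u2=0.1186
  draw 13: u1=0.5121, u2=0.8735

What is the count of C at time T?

C at T = 1

t=0.000: M=3 C=3 R=4 S=6 D=6
Draw 1: a1=3.726, a2=1.700, a3=3.537, a4=0.546, a5=0.608, a0=10.117; τ=−ln(0.9357)/10.117=0.007 → t=0.007; u2·a0=0.2322·10.117=2.349 ≤ a1=3.726 → R1 fires; M=2 C=4 R=4 S=5 D=6
Draw 2: a1=2.070, a2=1.700, a3=3.144, a4=0.728, a5=0.608, a0=8.250; τ=−ln(0.2426)/8.250=0.172 → t=0.178; u2·a0=0.1675·8.250=1.382 ≤ a1=2.070 → R1 fires; M=1 C=5 R=4 S=4 D=6
Draw 3: a1=0.828, a2=1.700, a3=1.965, a4=0.910, a5=0.608, a0=6.011; τ=−ln(0.8591)/6.011=0.025 → t=0.204; u2·a0=0.2860·6.011=1.719; a1=0.828 < 1.719 ≤ a1+a2=2.528 → R2 fires; M=1 C=5 R=3 S=4 D=7
Draw 4: a1=0.828, a2=1.275, a3=1.965, a4=0.910, a5=0.456, a0=5.434; τ=−ln(0.1419)/5.434=0.359 → t=0.563; u2·a0=0.9587·5.434=5.210; a1+…+a4=4.978 < 5.210 ≤ a1+…+a5=5.434 → R5 fires; M=1 C=5 R=2 S=5 D=7
Draw 5: a1=1.035, a2=0.850, a3=1.965, a4=0.910, a5=0.304, a0=5.064; τ=−ln(0.7292)/5.064=0.062 → t=0.625; u2·a0=0.8939·5.064=4.527; a1+…+a3=3.850 < 4.527 ≤ a1+…+a4=4.760 → R4 fires; M=1 C=4 R=2 S=7 D=7
Draw 6: a1=1.449, a2=0.850, a3=1.572, a4=0.728, a5=0.304, a0=4.903; τ=−ln(0.0766)/4.903=0.524 → t=1.149; u2·a0=0.2869·4.903=1.407 ≤ a1=1.449 → R1 fires; M=0 C=5 R=2 S=6 D=7
Draw 7: a1=0.000, a2=0.850, a3=0.000, a4=0.910, a5=0.304, a0=2.064; τ=−ln(0.1851)/2.064=0.817 → t=1.966; u2·a0=0.6493·2.064=1.340; a1+…+a3=0.850 < 1.340 ≤ a1+…+a4=1.760 → R4 fires; M=0 C=4 R=2 S=8 D=7
Draw 8: a1=0.000, a2=0.850, a3=0.000, a4=0.728, a5=0.304, a0=1.882; τ=−ln(0.1043)/1.882=1.201 → t=3.168; u2·a0=0.4426·1.882=0.833; a1=0.000 < 0.833 ≤ a1+a2=0.850 → R2 fires; M=0 C=4 R=1 S=8 D=8
Draw 9: a1=0.000, a2=0.425, a3=0.000, a4=0.728, a5=0.152, a0=1.305; τ=−ln(0.2827)/1.305=0.968 → t=4.136; u2·a0=0.3901·1.305=0.509; a1+…+a3=0.425 < 0.509 ≤ a1+…+a4=1.153 → R4 fires; M=0 C=3 R=1 S=10 D=8
Draw 10: a1=0.000, a2=0.425, a3=0.000, a4=0.546, a5=0.152, a0=1.123; τ=−ln(0.4524)/1.123=0.706 → t=4.842; u2·a0=0.9448·1.123=1.061; a1+…+a4=0.971 < 1.061 ≤ a1+…+a5=1.123 → R5 fires; M=0 C=3 R=0 S=11 D=8
Draw 11: a1=0.000, a2=0.000, a3=0.000, a4=0.546, a5=0.000, a0=0.546; τ=−ln(0.5598)/0.546=1.063 → t=5.905; u2·a0=0.8117·0.546=0.443; a1+…+a3=0.000 < 0.443 ≤ a1+…+a4=0.546 → R4 fires; M=0 C=2 R=0 S=13 D=8
Draw 12: a1=0.000, a2=0.000, a3=0.000, a4=0.364, a5=0.000, a0=0.364; τ=−ln(0.4721)/0.364=2.062 → t=7.967; u2·a0=0.1186·0.364=0.043; a1+…+a3=0.000 < 0.043 ≤ a1+…+a4=0.364 → R4 fires; M=0 C=1 R=0 S=15 D=8
Draw 13: a1=0.000, a2=0.000, a3=0.000, a4=0.182, a5=0.000, a0=0.182; τ=−ln(0.5121)/0.182=3.677 → t=11.644 > T=9.95: stop.
Read off C at T=9.95: 1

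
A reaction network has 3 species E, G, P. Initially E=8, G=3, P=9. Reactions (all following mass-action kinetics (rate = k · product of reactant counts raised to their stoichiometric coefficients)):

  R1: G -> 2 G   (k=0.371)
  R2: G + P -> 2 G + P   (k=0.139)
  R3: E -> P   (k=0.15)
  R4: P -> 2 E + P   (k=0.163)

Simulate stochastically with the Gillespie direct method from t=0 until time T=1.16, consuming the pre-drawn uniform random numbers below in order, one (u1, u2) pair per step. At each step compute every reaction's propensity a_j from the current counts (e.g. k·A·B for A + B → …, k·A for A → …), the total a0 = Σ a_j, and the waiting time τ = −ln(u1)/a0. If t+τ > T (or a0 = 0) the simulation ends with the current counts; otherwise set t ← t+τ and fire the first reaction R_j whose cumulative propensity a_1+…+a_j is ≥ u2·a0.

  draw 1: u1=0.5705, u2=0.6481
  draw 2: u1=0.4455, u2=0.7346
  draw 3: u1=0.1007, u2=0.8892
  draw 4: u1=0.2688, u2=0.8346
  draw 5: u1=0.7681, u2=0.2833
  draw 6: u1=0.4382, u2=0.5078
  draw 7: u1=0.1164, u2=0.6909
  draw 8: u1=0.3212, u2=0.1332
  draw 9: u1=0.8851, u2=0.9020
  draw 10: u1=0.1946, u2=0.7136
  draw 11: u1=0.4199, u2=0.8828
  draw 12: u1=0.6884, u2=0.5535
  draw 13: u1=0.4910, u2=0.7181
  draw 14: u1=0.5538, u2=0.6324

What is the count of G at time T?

G at T = 10

t=0.000: E=8 G=3 P=9
Draw 1: a1=1.113, a2=3.753, a3=1.200, a4=1.467, a0=7.533; τ=−ln(0.5705)/7.533=0.075 → t=0.075; u2·a0=0.6481·7.533=4.882; a1+a2=4.866 < 4.882 ≤ a1+…+a3=6.066 → R3 fires; E=7 G=3 P=10
Draw 2: a1=1.113, a2=4.170, a3=1.050, a4=1.630, a0=7.963; τ=−ln(0.4455)/7.963=0.102 → t=0.176; u2·a0=0.7346·7.963=5.850; a1+a2=5.283 < 5.850 ≤ a1+…+a3=6.333 → R3 fires; E=6 G=3 P=11
Draw 3: a1=1.113, a2=4.587, a3=0.900, a4=1.793, a0=8.393; τ=−ln(0.1007)/8.393=0.274 → t=0.450; u2·a0=0.8892·8.393=7.463; a1+…+a3=6.600 < 7.463 ≤ a1+…+a4=8.393 → R4 fires; E=8 G=3 P=11
Draw 4: a1=1.113, a2=4.587, a3=1.200, a4=1.793, a0=8.693; τ=−ln(0.2688)/8.693=0.151 → t=0.601; u2·a0=0.8346·8.693=7.255; a1+…+a3=6.900 < 7.255 ≤ a1+…+a4=8.693 → R4 fires; E=10 G=3 P=11
Draw 5: a1=1.113, a2=4.587, a3=1.500, a4=1.793, a0=8.993; τ=−ln(0.7681)/8.993=0.029 → t=0.630; u2·a0=0.2833·8.993=2.548; a1=1.113 < 2.548 ≤ a1+a2=5.700 → R2 fires; E=10 G=4 P=11
Draw 6: a1=1.484, a2=6.116, a3=1.500, a4=1.793, a0=10.893; τ=−ln(0.4382)/10.893=0.076 → t=0.706; u2·a0=0.5078·10.893=5.531; a1=1.484 < 5.531 ≤ a1+a2=7.600 → R2 fires; E=10 G=5 P=11
Draw 7: a1=1.855, a2=7.645, a3=1.500, a4=1.793, a0=12.793; τ=−ln(0.1164)/12.793=0.168 → t=0.874; u2·a0=0.6909·12.793=8.839; a1=1.855 < 8.839 ≤ a1+a2=9.500 → R2 fires; E=10 G=6 P=11
Draw 8: a1=2.226, a2=9.174, a3=1.500, a4=1.793, a0=14.693; τ=−ln(0.3212)/14.693=0.077 → t=0.951; u2·a0=0.1332·14.693=1.957 ≤ a1=2.226 → R1 fires; E=10 G=7 P=11
Draw 9: a1=2.597, a2=10.703, a3=1.500, a4=1.793, a0=16.593; τ=−ln(0.8851)/16.593=0.007 → t=0.959; u2·a0=0.9020·16.593=14.967; a1+…+a3=14.800 < 14.967 ≤ a1+…+a4=16.593 → R4 fires; E=12 G=7 P=11
Draw 10: a1=2.597, a2=10.703, a3=1.800, a4=1.793, a0=16.893; τ=−ln(0.1946)/16.893=0.097 → t=1.055; u2·a0=0.7136·16.893=12.055; a1=2.597 < 12.055 ≤ a1+a2=13.300 → R2 fires; E=12 G=8 P=11
Draw 11: a1=2.968, a2=12.232, a3=1.800, a4=1.793, a0=18.793; τ=−ln(0.4199)/18.793=0.046 → t=1.102; u2·a0=0.8828·18.793=16.590; a1+a2=15.200 < 16.590 ≤ a1+…+a3=17.000 → R3 fires; E=11 G=8 P=12
Draw 12: a1=2.968, a2=13.344, a3=1.650, a4=1.956, a0=19.918; τ=−ln(0.6884)/19.918=0.019 → t=1.120; u2·a0=0.5535·19.918=11.025; a1=2.968 < 11.025 ≤ a1+a2=16.312 → R2 fires; E=11 G=9 P=12
Draw 13: a1=3.339, a2=15.012, a3=1.650, a4=1.956, a0=21.957; τ=−ln(0.4910)/21.957=0.032 → t=1.153; u2·a0=0.7181·21.957=15.767; a1=3.339 < 15.767 ≤ a1+a2=18.351 → R2 fires; E=11 G=10 P=12
Draw 14: a1=3.710, a2=16.680, a3=1.650, a4=1.956, a0=23.996; τ=−ln(0.5538)/23.996=0.025 → t=1.177 > T=1.16: stop.
Read off G at T=1.16: 10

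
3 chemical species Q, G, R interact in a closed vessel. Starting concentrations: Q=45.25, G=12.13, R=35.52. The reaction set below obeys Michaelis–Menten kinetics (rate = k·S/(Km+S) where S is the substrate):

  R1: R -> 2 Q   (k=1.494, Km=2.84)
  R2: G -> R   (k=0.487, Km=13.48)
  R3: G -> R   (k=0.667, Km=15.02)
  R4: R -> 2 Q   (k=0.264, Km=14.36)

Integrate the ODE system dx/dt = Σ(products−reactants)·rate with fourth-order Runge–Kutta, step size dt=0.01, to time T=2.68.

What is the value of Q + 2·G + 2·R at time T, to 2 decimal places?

Check how each reaction changes W = Q + 2·G + 2·R (weight of products minus weight of reactants):
R1: R -> 2 Q: (1·2) − (2·1) = 2 − 2 = 0
R2: G -> R: (2·1) − (2·1) = 2 − 2 = 0
R3: G -> R: (2·1) − (2·1) = 2 − 2 = 0
R4: R -> 2 Q: (1·2) − (2·1) = 2 − 2 = 0
Every reaction leaves W unchanged, so W is conserved and no simulation is needed: W(T) = W(0) = 45.25 + 2·12.13 + 2·35.52 = 140.55

Value at T = 140.55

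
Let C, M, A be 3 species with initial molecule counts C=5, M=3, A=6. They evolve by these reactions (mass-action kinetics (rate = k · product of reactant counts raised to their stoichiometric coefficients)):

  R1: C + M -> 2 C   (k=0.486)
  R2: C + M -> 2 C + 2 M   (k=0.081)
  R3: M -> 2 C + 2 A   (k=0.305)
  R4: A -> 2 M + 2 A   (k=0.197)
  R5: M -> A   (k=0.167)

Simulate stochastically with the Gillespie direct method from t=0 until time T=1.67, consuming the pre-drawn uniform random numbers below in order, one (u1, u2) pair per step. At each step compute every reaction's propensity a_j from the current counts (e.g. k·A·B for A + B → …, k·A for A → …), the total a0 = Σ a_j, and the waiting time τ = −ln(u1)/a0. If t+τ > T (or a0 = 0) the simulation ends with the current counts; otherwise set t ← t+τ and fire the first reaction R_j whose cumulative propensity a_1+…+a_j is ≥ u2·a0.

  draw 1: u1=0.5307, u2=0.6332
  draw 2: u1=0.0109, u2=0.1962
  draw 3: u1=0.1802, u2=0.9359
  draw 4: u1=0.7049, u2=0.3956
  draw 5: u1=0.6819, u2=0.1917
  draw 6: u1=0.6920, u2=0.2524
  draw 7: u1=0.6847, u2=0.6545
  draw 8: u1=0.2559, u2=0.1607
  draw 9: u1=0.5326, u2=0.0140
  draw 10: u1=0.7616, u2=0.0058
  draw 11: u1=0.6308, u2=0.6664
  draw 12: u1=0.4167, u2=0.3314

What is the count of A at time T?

A at T = 9

t=0.000: C=5 M=3 A=6
Draw 1: a1=7.290, a2=1.215, a3=0.915, a4=1.182, a5=0.501, a0=11.103; τ=−ln(0.5307)/11.103=0.057 → t=0.057; u2·a0=0.6332·11.103=7.030 ≤ a1=7.290 → R1 fires; C=6 M=2 A=6
Draw 2: a1=5.832, a2=0.972, a3=0.610, a4=1.182, a5=0.334, a0=8.930; τ=−ln(0.0109)/8.930=0.506 → t=0.563; u2·a0=0.1962·8.930=1.752 ≤ a1=5.832 → R1 fires; C=7 M=1 A=6
Draw 3: a1=3.402, a2=0.567, a3=0.305, a4=1.182, a5=0.167, a0=5.623; τ=−ln(0.1802)/5.623=0.305 → t=0.868; u2·a0=0.9359·5.623=5.263; a1+…+a3=4.274 < 5.263 ≤ a1+…+a4=5.456 → R4 fires; C=7 M=3 A=7
Draw 4: a1=10.206, a2=1.701, a3=0.915, a4=1.379, a5=0.501, a0=14.702; τ=−ln(0.7049)/14.702=0.024 → t=0.892; u2·a0=0.3956·14.702=5.816 ≤ a1=10.206 → R1 fires; C=8 M=2 A=7
Draw 5: a1=7.776, a2=1.296, a3=0.610, a4=1.379, a5=0.334, a0=11.395; τ=−ln(0.6819)/11.395=0.034 → t=0.925; u2·a0=0.1917·11.395=2.184 ≤ a1=7.776 → R1 fires; C=9 M=1 A=7
Draw 6: a1=4.374, a2=0.729, a3=0.305, a4=1.379, a5=0.167, a0=6.954; τ=−ln(0.6920)/6.954=0.053 → t=0.978; u2·a0=0.2524·6.954=1.755 ≤ a1=4.374 → R1 fires; C=10 M=0 A=7
Draw 7: a1=0.000, a2=0.000, a3=0.000, a4=1.379, a5=0.000, a0=1.379; τ=−ln(0.6847)/1.379=0.275 → t=1.253; u2·a0=0.6545·1.379=0.903; a1+…+a3=0.000 < 0.903 ≤ a1+…+a4=1.379 → R4 fires; C=10 M=2 A=8
Draw 8: a1=9.720, a2=1.620, a3=0.610, a4=1.576, a5=0.334, a0=13.860; τ=−ln(0.2559)/13.860=0.098 → t=1.351; u2·a0=0.1607·13.860=2.227 ≤ a1=9.720 → R1 fires; C=11 M=1 A=8
Draw 9: a1=5.346, a2=0.891, a3=0.305, a4=1.576, a5=0.167, a0=8.285; τ=−ln(0.5326)/8.285=0.076 → t=1.427; u2·a0=0.0140·8.285=0.116 ≤ a1=5.346 → R1 fires; C=12 M=0 A=8
Draw 10: a1=0.000, a2=0.000, a3=0.000, a4=1.576, a5=0.000, a0=1.576; τ=−ln(0.7616)/1.576=0.173 → t=1.600; u2·a0=0.0058·1.576=0.009; a1+…+a3=0.000 < 0.009 ≤ a1+…+a4=1.576 → R4 fires; C=12 M=2 A=9
Draw 11: a1=11.664, a2=1.944, a3=0.610, a4=1.773, a5=0.334, a0=16.325; τ=−ln(0.6308)/16.325=0.028 → t=1.628; u2·a0=0.6664·16.325=10.879 ≤ a1=11.664 → R1 fires; C=13 M=1 A=9
Draw 12: a1=6.318, a2=1.053, a3=0.305, a4=1.773, a5=0.167, a0=9.616; τ=−ln(0.4167)/9.616=0.091 → t=1.719 > T=1.67: stop.
Read off A at T=1.67: 9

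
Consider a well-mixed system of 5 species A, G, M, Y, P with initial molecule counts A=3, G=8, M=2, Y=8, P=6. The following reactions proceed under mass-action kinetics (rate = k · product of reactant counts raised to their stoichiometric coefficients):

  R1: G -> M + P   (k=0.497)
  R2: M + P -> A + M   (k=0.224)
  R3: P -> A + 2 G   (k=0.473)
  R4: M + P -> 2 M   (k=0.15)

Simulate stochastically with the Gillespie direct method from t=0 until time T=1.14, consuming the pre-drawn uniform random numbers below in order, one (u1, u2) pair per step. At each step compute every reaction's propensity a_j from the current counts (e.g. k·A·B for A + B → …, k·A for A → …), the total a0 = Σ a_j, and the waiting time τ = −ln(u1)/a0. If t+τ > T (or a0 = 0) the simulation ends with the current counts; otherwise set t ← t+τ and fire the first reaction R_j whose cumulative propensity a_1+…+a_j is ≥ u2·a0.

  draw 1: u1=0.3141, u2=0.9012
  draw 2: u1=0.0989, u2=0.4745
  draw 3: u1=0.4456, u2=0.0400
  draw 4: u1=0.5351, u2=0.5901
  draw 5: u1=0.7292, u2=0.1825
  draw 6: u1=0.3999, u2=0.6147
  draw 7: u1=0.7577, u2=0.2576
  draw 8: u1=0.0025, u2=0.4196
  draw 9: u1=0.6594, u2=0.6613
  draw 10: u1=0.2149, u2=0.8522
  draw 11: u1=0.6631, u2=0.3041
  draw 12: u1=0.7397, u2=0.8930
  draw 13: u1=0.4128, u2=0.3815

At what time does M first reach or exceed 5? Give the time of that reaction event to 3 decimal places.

t=0.000: A=3 G=8 M=2 Y=8 P=6
Draw 1: a1=3.976, a2=2.688, a3=2.838, a4=1.800, a0=11.302; τ=−ln(0.3141)/11.302=0.102 → t=0.102; u2·a0=0.9012·11.302=10.185; a1+…+a3=9.502 < 10.185 ≤ a1+…+a4=11.302 → R4 fires; A=3 G=8 M=3 Y=8 P=5
Draw 2: a1=3.976, a2=3.360, a3=2.365, a4=2.250, a0=11.951; τ=−ln(0.0989)/11.951=0.194 → t=0.296; u2·a0=0.4745·11.951=5.671; a1=3.976 < 5.671 ≤ a1+a2=7.336 → R2 fires; A=4 G=8 M=3 Y=8 P=4
Draw 3: a1=3.976, a2=2.688, a3=1.892, a4=1.800, a0=10.356; τ=−ln(0.4456)/10.356=0.078 → t=0.374; u2·a0=0.0400·10.356=0.414 ≤ a1=3.976 → R1 fires; A=4 G=7 M=4 Y=8 P=5
Draw 4: a1=3.479, a2=4.480, a3=2.365, a4=3.000, a0=13.324; τ=−ln(0.5351)/13.324=0.047 → t=0.421; u2·a0=0.5901·13.324=7.862; a1=3.479 < 7.862 ≤ a1+a2=7.959 → R2 fires; A=5 G=7 M=4 Y=8 P=4
Draw 5: a1=3.479, a2=3.584, a3=1.892, a4=2.400, a0=11.355; τ=−ln(0.7292)/11.355=0.028 → t=0.449; u2·a0=0.1825·11.355=2.072 ≤ a1=3.479 → R1 fires; A=5 G=6 M=5 Y=8 P=5
Draw 6: a1=2.982, a2=5.600, a3=2.365, a4=3.750, a0=14.697; τ=−ln(0.3999)/14.697=0.062 → t=0.511; u2·a0=0.6147·14.697=9.034; a1+a2=8.582 < 9.034 ≤ a1+…+a3=10.947 → R3 fires; A=6 G=8 M=5 Y=8 P=4
Draw 7: a1=3.976, a2=4.480, a3=1.892, a4=3.000, a0=13.348; τ=−ln(0.7577)/13.348=0.021 → t=0.532; u2·a0=0.2576·13.348=3.438 ≤ a1=3.976 → R1 fires; A=6 G=7 M=6 Y=8 P=5
Draw 8: a1=3.479, a2=6.720, a3=2.365, a4=4.500, a0=17.064; τ=−ln(0.0025)/17.064=0.351 → t=0.883; u2·a0=0.4196·17.064=7.160; a1=3.479 < 7.160 ≤ a1+a2=10.199 → R2 fires; A=7 G=7 M=6 Y=8 P=4
Draw 9: a1=3.479, a2=5.376, a3=1.892, a4=3.600, a0=14.347; τ=−ln(0.6594)/14.347=0.029 → t=0.912; u2·a0=0.6613·14.347=9.488; a1+a2=8.855 < 9.488 ≤ a1+…+a3=10.747 → R3 fires; A=8 G=9 M=6 Y=8 P=3
Draw 10: a1=4.473, a2=4.032, a3=1.419, a4=2.700, a0=12.624; τ=−ln(0.2149)/12.624=0.122 → t=1.034; u2·a0=0.8522·12.624=10.758; a1+…+a3=9.924 < 10.758 ≤ a1+…+a4=12.624 → R4 fires; A=8 G=9 M=7 Y=8 P=2
Draw 11: a1=4.473, a2=3.136, a3=0.946, a4=2.100, a0=10.655; τ=−ln(0.6631)/10.655=0.039 → t=1.073; u2·a0=0.3041·10.655=3.240 ≤ a1=4.473 → R1 fires; A=8 G=8 M=8 Y=8 P=3
Draw 12: a1=3.976, a2=5.376, a3=1.419, a4=3.600, a0=14.371; τ=−ln(0.7397)/14.371=0.021 → t=1.093; u2·a0=0.8930·14.371=12.833; a1+…+a3=10.771 < 12.833 ≤ a1+…+a4=14.371 → R4 fires; A=8 G=8 M=9 Y=8 P=2
Draw 13: a1=3.976, a2=4.032, a3=0.946, a4=2.700, a0=11.654; τ=−ln(0.4128)/11.654=0.076 → t=1.169 > T=1.14: stop.
M first becomes ≥ 5 when it reaches 5 at the event at t=0.449.

Threshold first reached at t = 0.449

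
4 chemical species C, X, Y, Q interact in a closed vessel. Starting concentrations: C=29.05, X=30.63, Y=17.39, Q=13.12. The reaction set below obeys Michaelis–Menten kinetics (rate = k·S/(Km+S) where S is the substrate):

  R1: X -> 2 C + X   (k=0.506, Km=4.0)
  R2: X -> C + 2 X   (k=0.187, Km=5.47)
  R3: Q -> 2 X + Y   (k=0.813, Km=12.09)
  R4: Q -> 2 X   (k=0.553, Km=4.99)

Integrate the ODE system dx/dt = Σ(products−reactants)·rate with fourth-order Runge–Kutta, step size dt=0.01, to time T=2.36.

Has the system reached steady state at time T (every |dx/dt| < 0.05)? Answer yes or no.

RK4 with dt=0.01: 236 steps to T=2.36. Trajectory (selected grid times):
t=0.00: C=29.05 X=30.63 Y=17.39 Q=13.12
t=0.26: C=29.32 X=31.10 Y=17.50 Q=12.91
t=0.52: C=29.60 X=31.56 Y=17.61 Q=12.69
t=0.79: C=29.88 X=32.04 Y=17.72 Q=12.48
t=1.05: C=30.16 X=32.51 Y=17.83 Q=12.27
t=1.31: C=30.44 X=32.96 Y=17.93 Q=12.06
t=1.57: C=30.71 X=33.42 Y=18.04 Q=11.85
t=1.84: C=31.00 X=33.89 Y=18.15 Q=11.64
t=2.10: C=31.28 X=34.34 Y=18.25 Q=11.44
t=2.36: C=31.56 X=34.78 Y=18.35 Q=11.23
Rates at T: R1=0.4538, R2=0.1616, R3=0.3916, R4=0.3829
dx/dt at T (Σ net stoichiometry × rate): C=+1.0692, X=+1.7105, Y=+0.3916, Q=-0.7745
Largest |dx/dt| is |+1.7105| (X) ≥ 0.05 → not steady.

Steady state at T: no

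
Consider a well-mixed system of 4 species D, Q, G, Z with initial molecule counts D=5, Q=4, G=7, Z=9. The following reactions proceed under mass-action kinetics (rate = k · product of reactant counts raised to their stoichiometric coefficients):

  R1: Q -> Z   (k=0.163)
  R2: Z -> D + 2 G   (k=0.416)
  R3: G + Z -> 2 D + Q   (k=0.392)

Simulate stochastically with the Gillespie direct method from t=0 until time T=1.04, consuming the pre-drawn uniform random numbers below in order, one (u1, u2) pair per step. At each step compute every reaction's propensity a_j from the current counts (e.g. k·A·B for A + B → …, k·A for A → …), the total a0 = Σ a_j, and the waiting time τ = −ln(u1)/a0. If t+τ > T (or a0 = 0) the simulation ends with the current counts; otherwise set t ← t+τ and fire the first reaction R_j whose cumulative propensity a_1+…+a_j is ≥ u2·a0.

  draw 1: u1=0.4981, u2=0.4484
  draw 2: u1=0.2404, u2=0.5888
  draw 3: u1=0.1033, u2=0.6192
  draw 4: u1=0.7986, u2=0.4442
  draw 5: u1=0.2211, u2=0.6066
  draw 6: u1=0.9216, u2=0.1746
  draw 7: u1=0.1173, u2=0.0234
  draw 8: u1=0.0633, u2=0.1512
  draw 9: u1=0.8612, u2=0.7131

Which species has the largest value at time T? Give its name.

Dominant species at T: D

t=0.000: D=5 Q=4 G=7 Z=9
Draw 1: a1=0.652, a2=3.744, a3=24.696, a0=29.092; τ=−ln(0.4981)/29.092=0.024 → t=0.024; u2·a0=0.4484·29.092=13.045; a1+a2=4.396 < 13.045 ≤ a1+…+a3=29.092 → R3 fires; D=7 Q=5 G=6 Z=8
Draw 2: a1=0.815, a2=3.328, a3=18.816, a0=22.959; τ=−ln(0.2404)/22.959=0.062 → t=0.086; u2·a0=0.5888·22.959=13.518; a1+a2=4.143 < 13.518 ≤ a1+…+a3=22.959 → R3 fires; D=9 Q=6 G=5 Z=7
Draw 3: a1=0.978, a2=2.912, a3=13.720, a0=17.610; τ=−ln(0.1033)/17.610=0.129 → t=0.215; u2·a0=0.6192·17.610=10.904; a1+a2=3.890 < 10.904 ≤ a1+…+a3=17.610 → R3 fires; D=11 Q=7 G=4 Z=6
Draw 4: a1=1.141, a2=2.496, a3=9.408, a0=13.045; τ=−ln(0.7986)/13.045=0.017 → t=0.232; u2·a0=0.4442·13.045=5.795; a1+a2=3.637 < 5.795 ≤ a1+…+a3=13.045 → R3 fires; D=13 Q=8 G=3 Z=5
Draw 5: a1=1.304, a2=2.080, a3=5.880, a0=9.264; τ=−ln(0.2211)/9.264=0.163 → t=0.395; u2·a0=0.6066·9.264=5.620; a1+a2=3.384 < 5.620 ≤ a1+…+a3=9.264 → R3 fires; D=15 Q=9 G=2 Z=4
Draw 6: a1=1.467, a2=1.664, a3=3.136, a0=6.267; τ=−ln(0.9216)/6.267=0.013 → t=0.408; u2·a0=0.1746·6.267=1.094 ≤ a1=1.467 → R1 fires; D=15 Q=8 G=2 Z=5
Draw 7: a1=1.304, a2=2.080, a3=3.920, a0=7.304; τ=−ln(0.1173)/7.304=0.293 → t=0.702; u2·a0=0.0234·7.304=0.171 ≤ a1=1.304 → R1 fires; D=15 Q=7 G=2 Z=6
Draw 8: a1=1.141, a2=2.496, a3=4.704, a0=8.341; τ=−ln(0.0633)/8.341=0.331 → t=1.032; u2·a0=0.1512·8.341=1.261; a1=1.141 < 1.261 ≤ a1+a2=3.637 → R2 fires; D=16 Q=7 G=4 Z=5
Draw 9: a1=1.141, a2=2.080, a3=7.840, a0=11.061; τ=−ln(0.8612)/11.061=0.014 → t=1.046 > T=1.04: stop.
At T=1.04: D=16 Q=7 G=4 Z=5; the largest is D.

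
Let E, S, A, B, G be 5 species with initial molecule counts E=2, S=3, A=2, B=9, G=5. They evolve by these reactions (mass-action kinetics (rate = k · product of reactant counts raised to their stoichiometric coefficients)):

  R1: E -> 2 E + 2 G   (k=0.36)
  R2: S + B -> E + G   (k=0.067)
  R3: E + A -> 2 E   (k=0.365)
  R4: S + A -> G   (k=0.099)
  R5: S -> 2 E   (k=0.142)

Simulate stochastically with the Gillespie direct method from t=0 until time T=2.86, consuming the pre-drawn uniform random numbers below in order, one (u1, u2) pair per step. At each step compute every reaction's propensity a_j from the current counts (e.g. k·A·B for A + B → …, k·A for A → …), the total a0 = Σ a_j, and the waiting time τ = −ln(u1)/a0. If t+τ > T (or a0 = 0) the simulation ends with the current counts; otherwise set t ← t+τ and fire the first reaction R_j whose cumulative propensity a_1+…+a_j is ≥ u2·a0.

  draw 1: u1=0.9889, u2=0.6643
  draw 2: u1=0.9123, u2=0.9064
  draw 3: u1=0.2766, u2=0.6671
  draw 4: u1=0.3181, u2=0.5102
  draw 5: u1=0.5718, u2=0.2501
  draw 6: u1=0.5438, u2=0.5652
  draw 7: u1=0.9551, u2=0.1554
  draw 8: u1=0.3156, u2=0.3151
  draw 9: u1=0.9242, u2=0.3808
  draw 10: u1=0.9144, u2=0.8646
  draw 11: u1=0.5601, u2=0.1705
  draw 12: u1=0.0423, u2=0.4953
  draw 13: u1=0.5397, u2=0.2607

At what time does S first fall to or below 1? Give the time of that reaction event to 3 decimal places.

Threshold first reached at t = 0.522

t=0.000: E=2 S=3 A=2 B=9 G=5
Draw 1: a1=0.720, a2=1.809, a3=1.460, a4=0.594, a5=0.426, a0=5.009; τ=−ln(0.9889)/5.009=0.002 → t=0.002; u2·a0=0.6643·5.009=3.327; a1+a2=2.529 < 3.327 ≤ a1+…+a3=3.989 → R3 fires; E=3 S=3 A=1 B=9 G=5
Draw 2: a1=1.080, a2=1.809, a3=1.095, a4=0.297, a5=0.426, a0=4.707; τ=−ln(0.9123)/4.707=0.019 → t=0.022; u2·a0=0.9064·4.707=4.266; a1+…+a3=3.984 < 4.266 ≤ a1+…+a4=4.281 → R4 fires; E=3 S=2 A=0 B=9 G=6
Draw 3: a1=1.080, a2=1.206, a3=0.000, a4=0.000, a5=0.284, a0=2.570; τ=−ln(0.2766)/2.570=0.500 → t=0.522; u2·a0=0.6671·2.570=1.714; a1=1.080 < 1.714 ≤ a1+a2=2.286 → R2 fires; E=4 S=1 A=0 B=8 G=7
Draw 4: a1=1.440, a2=0.536, a3=0.000, a4=0.000, a5=0.142, a0=2.118; τ=−ln(0.3181)/2.118=0.541 → t=1.063; u2·a0=0.5102·2.118=1.081 ≤ a1=1.440 → R1 fires; E=5 S=1 A=0 B=8 G=9
Draw 5: a1=1.800, a2=0.536, a3=0.000, a4=0.000, a5=0.142, a0=2.478; τ=−ln(0.5718)/2.478=0.226 → t=1.288; u2·a0=0.2501·2.478=0.620 ≤ a1=1.800 → R1 fires; E=6 S=1 A=0 B=8 G=11
Draw 6: a1=2.160, a2=0.536, a3=0.000, a4=0.000, a5=0.142, a0=2.838; τ=−ln(0.5438)/2.838=0.215 → t=1.503; u2·a0=0.5652·2.838=1.604 ≤ a1=2.160 → R1 fires; E=7 S=1 A=0 B=8 G=13
Draw 7: a1=2.520, a2=0.536, a3=0.000, a4=0.000, a5=0.142, a0=3.198; τ=−ln(0.9551)/3.198=0.014 → t=1.517; u2·a0=0.1554·3.198=0.497 ≤ a1=2.520 → R1 fires; E=8 S=1 A=0 B=8 G=15
Draw 8: a1=2.880, a2=0.536, a3=0.000, a4=0.000, a5=0.142, a0=3.558; τ=−ln(0.3156)/3.558=0.324 → t=1.841; u2·a0=0.3151·3.558=1.121 ≤ a1=2.880 → R1 fires; E=9 S=1 A=0 B=8 G=17
Draw 9: a1=3.240, a2=0.536, a3=0.000, a4=0.000, a5=0.142, a0=3.918; τ=−ln(0.9242)/3.918=0.020 → t=1.861; u2·a0=0.3808·3.918=1.492 ≤ a1=3.240 → R1 fires; E=10 S=1 A=0 B=8 G=19
Draw 10: a1=3.600, a2=0.536, a3=0.000, a4=0.000, a5=0.142, a0=4.278; τ=−ln(0.9144)/4.278=0.021 → t=1.882; u2·a0=0.8646·4.278=3.699; a1=3.600 < 3.699 ≤ a1+a2=4.136 → R2 fires; E=11 S=0 A=0 B=7 G=20
Draw 11: a1=3.960, a2=0.000, a3=0.000, a4=0.000, a5=0.000, a0=3.960; τ=−ln(0.5601)/3.960=0.146 → t=2.029; u2·a0=0.1705·3.960=0.675 ≤ a1=3.960 → R1 fires; E=12 S=0 A=0 B=7 G=22
Draw 12: a1=4.320, a2=0.000, a3=0.000, a4=0.000, a5=0.000, a0=4.320; τ=−ln(0.0423)/4.320=0.732 → t=2.761; u2·a0=0.4953·4.320=2.140 ≤ a1=4.320 → R1 fires; E=13 S=0 A=0 B=7 G=24
Draw 13: a1=4.680, a2=0.000, a3=0.000, a4=0.000, a5=0.000, a0=4.680; τ=−ln(0.5397)/4.680=0.132 → t=2.893 > T=2.86: stop.
S first becomes ≤ 1 when it reaches 1 at the event at t=0.522.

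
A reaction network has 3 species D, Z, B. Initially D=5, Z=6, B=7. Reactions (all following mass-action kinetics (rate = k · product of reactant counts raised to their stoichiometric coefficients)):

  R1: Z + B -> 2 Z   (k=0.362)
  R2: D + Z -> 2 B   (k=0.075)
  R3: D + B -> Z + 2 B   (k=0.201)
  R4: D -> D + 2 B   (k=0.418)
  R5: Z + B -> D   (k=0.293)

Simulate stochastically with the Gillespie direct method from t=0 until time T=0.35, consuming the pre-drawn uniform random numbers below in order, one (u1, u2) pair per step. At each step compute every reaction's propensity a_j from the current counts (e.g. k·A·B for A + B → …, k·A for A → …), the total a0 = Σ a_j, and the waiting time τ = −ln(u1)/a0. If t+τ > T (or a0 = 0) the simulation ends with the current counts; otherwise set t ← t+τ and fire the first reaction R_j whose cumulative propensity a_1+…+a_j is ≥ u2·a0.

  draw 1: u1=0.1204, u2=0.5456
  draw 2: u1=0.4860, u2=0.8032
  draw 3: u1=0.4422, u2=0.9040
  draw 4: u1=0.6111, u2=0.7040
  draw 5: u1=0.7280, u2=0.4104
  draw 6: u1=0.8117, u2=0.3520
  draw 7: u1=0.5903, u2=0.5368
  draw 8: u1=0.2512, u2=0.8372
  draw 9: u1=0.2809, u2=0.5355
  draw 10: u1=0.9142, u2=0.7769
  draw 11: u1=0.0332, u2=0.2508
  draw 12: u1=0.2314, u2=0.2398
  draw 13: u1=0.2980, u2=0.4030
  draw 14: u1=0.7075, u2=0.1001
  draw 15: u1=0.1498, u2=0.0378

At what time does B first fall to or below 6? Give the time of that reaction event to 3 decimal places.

Threshold first reached at t = 0.091

t=0.000: D=5 Z=6 B=7
Draw 1: a1=15.204, a2=2.250, a3=7.035, a4=2.090, a5=12.306, a0=38.885; τ=−ln(0.1204)/38.885=0.054 → t=0.054; u2·a0=0.5456·38.885=21.216; a1+a2=17.454 < 21.216 ≤ a1+…+a3=24.489 → R3 fires; D=4 Z=7 B=8
Draw 2: a1=20.272, a2=2.100, a3=6.432, a4=1.672, a5=16.408, a0=46.884; τ=−ln(0.4860)/46.884=0.015 → t=0.070; u2·a0=0.8032·46.884=37.657; a1+…+a4=30.476 < 37.657 ≤ a1+…+a5=46.884 → R5 fires; D=5 Z=6 B=7
Draw 3: a1=15.204, a2=2.250, a3=7.035, a4=2.090, a5=12.306, a0=38.885; τ=−ln(0.4422)/38.885=0.021 → t=0.091; u2·a0=0.9040·38.885=35.152; a1+…+a4=26.579 < 35.152 ≤ a1+…+a5=38.885 → R5 fires; D=6 Z=5 B=6
Draw 4: a1=10.860, a2=2.250, a3=7.236, a4=2.508, a5=8.790, a0=31.644; τ=−ln(0.6111)/31.644=0.016 → t=0.106; u2·a0=0.7040·31.644=22.277; a1+…+a3=20.346 < 22.277 ≤ a1+…+a4=22.854 → R4 fires; D=6 Z=5 B=8
Draw 5: a1=14.480, a2=2.250, a3=9.648, a4=2.508, a5=11.720, a0=40.606; τ=−ln(0.7280)/40.606=0.008 → t=0.114; u2·a0=0.4104·40.606=16.665; a1=14.480 < 16.665 ≤ a1+a2=16.730 → R2 fires; D=5 Z=4 B=10
Draw 6: a1=14.480, a2=1.500, a3=10.050, a4=2.090, a5=11.720, a0=39.840; τ=−ln(0.8117)/39.840=0.005 → t=0.119; u2·a0=0.3520·39.840=14.024 ≤ a1=14.480 → R1 fires; D=5 Z=5 B=9
Draw 7: a1=16.290, a2=1.875, a3=9.045, a4=2.090, a5=13.185, a0=42.485; τ=−ln(0.5903)/42.485=0.012 → t=0.132; u2·a0=0.5368·42.485=22.806; a1+a2=18.165 < 22.806 ≤ a1+…+a3=27.210 → R3 fires; D=4 Z=6 B=10
Draw 8: a1=21.720, a2=1.800, a3=8.040, a4=1.672, a5=17.580, a0=50.812; τ=−ln(0.2512)/50.812=0.027 → t=0.159; u2·a0=0.8372·50.812=42.540; a1+…+a4=33.232 < 42.540 ≤ a1+…+a5=50.812 → R5 fires; D=5 Z=5 B=9
Draw 9: a1=16.290, a2=1.875, a3=9.045, a4=2.090, a5=13.185, a0=42.485; τ=−ln(0.2809)/42.485=0.030 → t=0.189; u2·a0=0.5355·42.485=22.751; a1+a2=18.165 < 22.751 ≤ a1+…+a3=27.210 → R3 fires; D=4 Z=6 B=10
Draw 10: a1=21.720, a2=1.800, a3=8.040, a4=1.672, a5=17.580, a0=50.812; τ=−ln(0.9142)/50.812=0.002 → t=0.191; u2·a0=0.7769·50.812=39.476; a1+…+a4=33.232 < 39.476 ≤ a1+…+a5=50.812 → R5 fires; D=5 Z=5 B=9
Draw 11: a1=16.290, a2=1.875, a3=9.045, a4=2.090, a5=13.185, a0=42.485; τ=−ln(0.0332)/42.485=0.080 → t=0.271; u2·a0=0.2508·42.485=10.655 ≤ a1=16.290 → R1 fires; D=5 Z=6 B=8
Draw 12: a1=17.376, a2=2.250, a3=8.040, a4=2.090, a5=14.064, a0=43.820; τ=−ln(0.2314)/43.820=0.033 → t=0.304; u2·a0=0.2398·43.820=10.508 ≤ a1=17.376 → R1 fires; D=5 Z=7 B=7
Draw 13: a1=17.738, a2=2.625, a3=7.035, a4=2.090, a5=14.357, a0=43.845; τ=−ln(0.2980)/43.845=0.028 → t=0.332; u2·a0=0.4030·43.845=17.670 ≤ a1=17.738 → R1 fires; D=5 Z=8 B=6
Draw 14: a1=17.376, a2=3.000, a3=6.030, a4=2.090, a5=14.064, a0=42.560; τ=−ln(0.7075)/42.560=0.008 → t=0.340; u2·a0=0.1001·42.560=4.260 ≤ a1=17.376 → R1 fires; D=5 Z=9 B=5
Draw 15: a1=16.290, a2=3.375, a3=5.025, a4=2.090, a5=13.185, a0=39.965; τ=−ln(0.1498)/39.965=0.048 → t=0.387 > T=0.35: stop.
B first becomes ≤ 6 when it reaches 6 at the event at t=0.091.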